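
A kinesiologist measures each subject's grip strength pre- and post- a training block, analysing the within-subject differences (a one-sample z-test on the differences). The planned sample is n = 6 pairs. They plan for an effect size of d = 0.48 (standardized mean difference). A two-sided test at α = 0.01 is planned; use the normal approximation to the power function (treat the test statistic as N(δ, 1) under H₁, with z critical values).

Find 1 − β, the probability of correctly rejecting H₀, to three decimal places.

Power ≈ 0.081

Noncentrality parameter: δ = d·√n = 0.48 × √6 = 1.1758
Critical value for a two-sided test at α = 0.01: z_{α/2} = 2.576.
Power = Φ(δ − 2.576) + Φ(−δ − 2.576) = Φ(-1.400) + Φ(-3.752) = 0.0807 + 0.0001 = 0.0808.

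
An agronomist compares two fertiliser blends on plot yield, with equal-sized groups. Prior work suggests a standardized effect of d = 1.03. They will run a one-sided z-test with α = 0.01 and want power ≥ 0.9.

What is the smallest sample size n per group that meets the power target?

Set Φ(δ − 2.326) = 0.9; then δ − 2.326 = Φ⁻¹(0.9) = 1.282, giving δ = 3.608.
δ = d·√(n/2) ⇒ n = 2(δ/d)² = 2 × (3.608 / 1.03)² = 24.54.
Round up to the next whole unit.

n = 25 per group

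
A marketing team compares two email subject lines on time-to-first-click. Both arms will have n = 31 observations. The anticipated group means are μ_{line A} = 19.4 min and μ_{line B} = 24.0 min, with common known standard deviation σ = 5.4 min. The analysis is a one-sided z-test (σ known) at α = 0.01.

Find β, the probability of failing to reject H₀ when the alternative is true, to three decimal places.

β ≈ 0.152

Standardized effect: d = |μ_{line A} − μ_{line B}| / σ = |19.4 − 24.0| / 5.4 = 0.8519
Noncentrality parameter: δ = d·√(n/2) = 0.8519 × √(31/2) = 3.3537
One-sided α = 0.01 → critical value z_{0.01} = 2.326.
Power = Φ(δ − 2.326) = Φ(1.027) = 0.8479.
Type II error: β = 1 − power = 1 − 0.8479 = 0.1521.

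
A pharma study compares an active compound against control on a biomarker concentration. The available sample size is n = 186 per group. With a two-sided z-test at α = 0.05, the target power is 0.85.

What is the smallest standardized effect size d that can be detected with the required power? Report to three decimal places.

Need Φ(δ − 1.960) = 0.85, so δ = 1.960 + 1.036 = 2.996.
(The second rejection-region term Φ(−δ − z_{α/2}) is negligible and dropped.)
δ = d·√(n/2) ⇒ d = δ/√(n/2) = 2.996/√(186/2) = 0.3107.

d ≈ 0.311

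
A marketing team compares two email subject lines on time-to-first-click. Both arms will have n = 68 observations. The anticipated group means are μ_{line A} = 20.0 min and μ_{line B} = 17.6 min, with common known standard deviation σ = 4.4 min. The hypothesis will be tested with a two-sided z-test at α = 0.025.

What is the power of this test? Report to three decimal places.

Power ≈ 0.826

Standardized effect: d = |μ_{line A} − μ_{line B}| / σ = |20.0 − 17.6| / 4.4 = 0.5455
Noncentrality parameter: δ = d·√(n/2) = 0.5455 × √(68/2) = 3.1805
Two-sided α = 0.025 → critical value z_{0.0125} = 2.241.
Power = Φ(δ − 2.241) + Φ(−δ − 2.241) = Φ(0.939) + Φ(-5.422) = 0.8262 + 0.0000 = 0.8262.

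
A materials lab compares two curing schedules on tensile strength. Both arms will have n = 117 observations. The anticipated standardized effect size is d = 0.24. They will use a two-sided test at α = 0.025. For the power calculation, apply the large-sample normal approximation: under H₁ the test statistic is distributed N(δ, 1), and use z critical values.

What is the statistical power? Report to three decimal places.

Power ≈ 0.342

Noncentrality parameter: δ = d·√(n/2) = 0.24 × √(117/2) = 1.8356
Two-sided α = 0.025 → critical value z_{0.0125} = 2.241.
Power = Φ(δ − 2.241) + Φ(−δ − 2.241) = Φ(-0.406) + Φ(-4.077) = 0.3425 + 0.0000 = 0.3425.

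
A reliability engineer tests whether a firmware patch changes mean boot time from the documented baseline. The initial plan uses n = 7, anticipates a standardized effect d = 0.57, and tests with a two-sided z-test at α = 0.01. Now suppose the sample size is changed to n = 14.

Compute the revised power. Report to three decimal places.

Power ≈ 0.329

With n = 14: δ = d·√n = 0.57 × √14 = 2.1327. Critical value z_{0.005} = 2.576.
Revised power = Φ(δ − 2.576) + Φ(−δ − 2.576) = Φ(-0.443) + Φ(-4.709) = 0.3289 + 0.0000 = 0.3289.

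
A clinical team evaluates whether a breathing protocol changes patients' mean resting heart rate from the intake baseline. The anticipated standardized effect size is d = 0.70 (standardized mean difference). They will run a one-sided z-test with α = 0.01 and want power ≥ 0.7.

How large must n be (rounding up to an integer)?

Set Φ(δ − 2.326) = 0.7; then δ − 2.326 = Φ⁻¹(0.7) = 0.524, giving δ = 2.851.
δ = d·√n ⇒ n = (δ/d)² = (2.851 / 0.70)² = 16.59.
Round up to the next whole unit.

n = 17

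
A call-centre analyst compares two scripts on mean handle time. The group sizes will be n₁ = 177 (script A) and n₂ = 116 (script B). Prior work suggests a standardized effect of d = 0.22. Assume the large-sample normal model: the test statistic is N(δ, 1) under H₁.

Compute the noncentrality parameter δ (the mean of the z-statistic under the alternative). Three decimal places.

The noncentrality parameter scales effect size by the design's sample-size factor: δ = d / √(1/n₁ + 1/n₂) = 0.22 / √(1/177 + 1/116) = 1.8416

δ ≈ 1.842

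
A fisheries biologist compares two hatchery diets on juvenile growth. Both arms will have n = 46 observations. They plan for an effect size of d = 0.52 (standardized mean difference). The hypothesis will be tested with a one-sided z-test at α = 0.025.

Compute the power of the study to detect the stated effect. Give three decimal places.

Noncentrality parameter: δ = d·√(n/2) = 0.52 × √(46/2) = 2.4938
Critical value for a one-sided test at α = 0.025: z_α = 1.960.
Power = P(Z > 1.960 − δ) = Φ(0.534) = 0.7033.

Power ≈ 0.703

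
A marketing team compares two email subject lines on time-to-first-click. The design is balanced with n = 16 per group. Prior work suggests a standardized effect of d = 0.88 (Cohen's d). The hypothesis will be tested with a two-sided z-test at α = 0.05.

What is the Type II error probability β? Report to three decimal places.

β ≈ 0.298

Noncentrality parameter: δ = d·√(n/2) = 0.88 × √(16/2) = 2.4890
Two-sided α = 0.05 → critical value z_{0.025} = 1.960.
Power = Φ(δ − 1.960) + Φ(−δ − 1.960) = Φ(0.529) + Φ(-4.449) = 0.7016 + 0.0000 = 0.7016.
Type II error: β = 1 − power = 1 − 0.7016 = 0.2984.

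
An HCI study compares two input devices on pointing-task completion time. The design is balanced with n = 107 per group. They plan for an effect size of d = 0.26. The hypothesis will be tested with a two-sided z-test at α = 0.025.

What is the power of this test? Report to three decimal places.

Noncentrality parameter: δ = d·√(n/2) = 0.26 × √(107/2) = 1.9017
Critical value for a two-sided test at α = 0.025: z_{α/2} = 2.241.
Power = Φ(δ − 2.241) + Φ(−δ − 2.241) = Φ(-0.340) + Φ(-4.143) = 0.3671 + 0.0000 = 0.3671.

Power ≈ 0.367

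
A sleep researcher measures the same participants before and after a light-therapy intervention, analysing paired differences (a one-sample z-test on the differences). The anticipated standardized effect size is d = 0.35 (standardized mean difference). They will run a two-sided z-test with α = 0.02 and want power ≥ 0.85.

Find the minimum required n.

For power 0.85 need Φ(δ − z_{0.01}) = 0.85, so δ = z_{0.01} + z_{0.15} = 2.326 + 1.036 = 3.363.
(The Φ(−δ − z_{α/2}) term is vanishingly small for δ > 0 and is dropped in the standard sample-size formula.)
δ = d·√n ⇒ n = (δ/d)² = (3.363 / 0.35)² = 92.31.
Rounding up, n = 93.

n = 93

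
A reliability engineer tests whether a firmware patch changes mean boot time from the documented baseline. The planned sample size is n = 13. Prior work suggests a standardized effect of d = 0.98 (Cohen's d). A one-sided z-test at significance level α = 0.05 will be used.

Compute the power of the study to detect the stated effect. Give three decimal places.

Noncentrality parameter: δ = d·√n = 0.98 × √13 = 3.5334
Critical value for a one-sided test at α = 0.05: z_α = 1.645.
Power = P(Z > 1.645 − δ) = Φ(1.889) = 0.9705.

Power ≈ 0.971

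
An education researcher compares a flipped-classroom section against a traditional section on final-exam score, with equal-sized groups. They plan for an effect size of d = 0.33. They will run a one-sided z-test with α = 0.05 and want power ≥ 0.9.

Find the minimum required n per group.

n = 158 per group

For power 0.9 need Φ(δ − z_{0.05}) = 0.9, so δ = z_{0.05} + z_{0.10} = 1.645 + 1.282 = 2.926.
δ = d·√(n/2) ⇒ n = 2(δ/d)² = 2 × (2.926 / 0.33)² = 157.28.
Rounding up, n = 158 per group.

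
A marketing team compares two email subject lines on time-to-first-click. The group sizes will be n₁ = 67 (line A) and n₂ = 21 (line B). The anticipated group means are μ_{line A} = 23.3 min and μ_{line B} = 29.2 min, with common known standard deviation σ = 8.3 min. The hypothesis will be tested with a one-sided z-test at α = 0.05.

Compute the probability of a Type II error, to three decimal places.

Standardized effect: d = |μ_{line A} − μ_{line B}| / σ = |23.3 − 29.2| / 8.3 = 0.7108
Noncentrality parameter: δ = d / √(1/n₁ + 1/n₂) = 0.7108 / √(1/67 + 1/21) = 2.8424
One-sided α = 0.05 → critical value z_{0.05} = 1.645.
Power = P(Z > 1.645 − δ) = Φ(1.198) = 0.8844.
Type II error: β = 1 − power = 1 − 0.8844 = 0.1156.

β ≈ 0.116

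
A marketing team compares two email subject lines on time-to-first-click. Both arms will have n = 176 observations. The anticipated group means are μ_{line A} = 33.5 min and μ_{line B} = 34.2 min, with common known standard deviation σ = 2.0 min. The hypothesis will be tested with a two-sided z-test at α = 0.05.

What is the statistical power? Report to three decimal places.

Power ≈ 0.907

Standardized effect: d = |μ_{line A} − μ_{line B}| / σ = |33.5 − 34.2| / 2.0 = 0.3500
Noncentrality parameter: δ = d·√(n/2) = 0.3500 × √(176/2) = 3.2833
Two-sided α = 0.05 → critical value z_{0.025} = 1.960.
Power = Φ(δ − 1.960) + Φ(−δ − 1.960) = Φ(1.323) + Φ(-5.243) = 0.9071 + 0.0000 = 0.9071.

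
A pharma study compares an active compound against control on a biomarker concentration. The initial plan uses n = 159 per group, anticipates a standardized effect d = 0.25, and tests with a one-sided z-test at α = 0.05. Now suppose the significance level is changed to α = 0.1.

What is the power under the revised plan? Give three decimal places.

Power ≈ 0.828

δ = d·√(n/2) = 0.25 × √(159/2) = 2.2291 (unchanged). New critical value: z_{0.1} = 1.282.
Revised power = P(Z > 1.282 − δ) = Φ(0.948) = 0.8283.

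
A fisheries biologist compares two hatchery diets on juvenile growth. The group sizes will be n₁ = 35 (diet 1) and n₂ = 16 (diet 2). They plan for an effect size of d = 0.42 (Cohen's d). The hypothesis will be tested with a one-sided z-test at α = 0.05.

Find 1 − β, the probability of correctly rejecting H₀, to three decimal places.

Power ≈ 0.400

Noncentrality parameter: δ = d / √(1/n₁ + 1/n₂) = 0.42 / √(1/35 + 1/16) = 1.3917
Critical value for a one-sided test at α = 0.05: z_α = 1.645.
Power = Φ(δ − 1.645) = Φ(-0.253) = 0.4001.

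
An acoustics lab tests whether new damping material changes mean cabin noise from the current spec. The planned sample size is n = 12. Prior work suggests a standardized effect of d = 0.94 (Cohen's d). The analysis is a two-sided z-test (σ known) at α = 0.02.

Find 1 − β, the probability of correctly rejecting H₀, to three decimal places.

Power ≈ 0.824

Noncentrality parameter: δ = d·√n = 0.94 × √12 = 3.2563
Two-sided α = 0.02 → critical value z_{0.01} = 2.326.
Power = Φ(δ − 2.326) + Φ(−δ − 2.326) = Φ(0.930) + Φ(-5.583) = 0.8238 + 0.0000 = 0.8238.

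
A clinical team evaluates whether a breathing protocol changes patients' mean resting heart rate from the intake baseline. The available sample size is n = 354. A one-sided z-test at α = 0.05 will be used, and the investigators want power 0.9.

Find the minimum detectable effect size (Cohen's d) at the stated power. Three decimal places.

d ≈ 0.156

Need Φ(δ − 1.645) = 0.9, so δ = 1.645 + 1.282 = 2.926.
δ = d·√n ⇒ d = δ/√n = 2.926/√354 = 0.1555.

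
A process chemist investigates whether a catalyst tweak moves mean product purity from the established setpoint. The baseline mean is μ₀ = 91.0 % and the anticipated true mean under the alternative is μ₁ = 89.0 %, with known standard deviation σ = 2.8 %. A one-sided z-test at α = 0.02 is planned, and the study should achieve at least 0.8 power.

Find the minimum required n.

Standardized effect: d = |μ₁ − μ₀| / σ = |89.0 − 91.0| / 2.8 = 0.7143
Set Φ(δ − 2.054) = 0.8; then δ − 2.054 = Φ⁻¹(0.8) = 0.842, giving δ = 2.895.
δ = d·√n ⇒ n = (δ/d)² = (2.895 / 0.7143)² = 16.43.
Round up to the next whole unit.

n = 17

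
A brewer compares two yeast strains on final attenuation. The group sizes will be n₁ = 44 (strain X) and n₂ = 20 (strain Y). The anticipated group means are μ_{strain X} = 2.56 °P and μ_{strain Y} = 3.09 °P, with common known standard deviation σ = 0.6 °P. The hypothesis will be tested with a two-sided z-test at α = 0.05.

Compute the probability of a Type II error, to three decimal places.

Standardized effect: d = |μ_{strain X} − μ_{strain Y}| / σ = |2.56 − 3.09| / 0.6 = 0.8833
Noncentrality parameter: λ = d / √(1/n₁ + 1/n₂) = 0.8833 / √(1/44 + 1/20) = 3.2755
Critical value for a two-sided test at α = 0.05: z_{α/2} = 1.960.
Power = Φ(λ − 1.960) + Φ(−λ − 1.960) = Φ(1.316) + Φ(-5.235) = 0.9058 + 0.0000 = 0.9058.
Type II error: β = 1 − power = 1 − 0.9058 = 0.0942.

β ≈ 0.094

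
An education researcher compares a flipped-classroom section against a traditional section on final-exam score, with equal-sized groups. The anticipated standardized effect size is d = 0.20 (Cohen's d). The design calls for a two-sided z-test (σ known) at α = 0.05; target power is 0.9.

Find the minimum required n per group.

For power 0.9 need Φ(δ − z_{0.025}) = 0.9, so δ = z_{0.025} + z_{0.10} = 1.960 + 1.282 = 3.242.
(Ignoring the negligible lower-tail rejection probability gives the usual closed-form inversion.)
δ = d·√(n/2) ⇒ n = 2(δ/d)² = 2 × (3.242 / 0.20)² = 525.37.
Round up to the next whole unit.

n = 526 per group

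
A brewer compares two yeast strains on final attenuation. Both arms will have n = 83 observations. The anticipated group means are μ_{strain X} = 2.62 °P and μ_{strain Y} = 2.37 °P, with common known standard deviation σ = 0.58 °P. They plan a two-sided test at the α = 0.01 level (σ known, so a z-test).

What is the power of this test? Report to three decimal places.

Standardized effect: d = |μ_{strain X} − μ_{strain Y}| / σ = |2.62 − 2.37| / 0.58 = 0.4310
Noncentrality parameter: δ = d·√(n/2) = 0.4310 × √(83/2) = 2.7767
Two-sided α = 0.01 → critical value z_{0.005} = 2.576.
Power = Φ(δ − 2.576) + Φ(−δ − 2.576) = Φ(0.201) + Φ(-5.353) = 0.5796 + 0.0000 = 0.5796.

Power ≈ 0.580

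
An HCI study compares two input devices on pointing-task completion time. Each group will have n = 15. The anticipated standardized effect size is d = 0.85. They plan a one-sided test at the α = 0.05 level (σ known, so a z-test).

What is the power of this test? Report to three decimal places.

Power ≈ 0.753

Noncentrality parameter: δ = d·√(n/2) = 0.85 × √(15/2) = 2.3278
One-sided α = 0.05 → critical value z_{0.05} = 1.645.
Power = Φ(δ − 1.645) = Φ(0.683) = 0.7527.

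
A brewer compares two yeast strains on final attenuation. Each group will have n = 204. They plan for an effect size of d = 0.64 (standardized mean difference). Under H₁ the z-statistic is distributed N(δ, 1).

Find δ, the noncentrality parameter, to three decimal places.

δ ≈ 6.464

The noncentrality parameter scales effect size by the design's sample-size factor: δ = d·√(n/2) = 0.64 × √(204/2) = 6.4637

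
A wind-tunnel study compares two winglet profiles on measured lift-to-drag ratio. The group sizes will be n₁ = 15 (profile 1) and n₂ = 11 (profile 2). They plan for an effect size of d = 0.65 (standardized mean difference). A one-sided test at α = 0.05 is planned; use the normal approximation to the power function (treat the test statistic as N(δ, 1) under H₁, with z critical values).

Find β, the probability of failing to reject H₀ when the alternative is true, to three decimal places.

β ≈ 0.503

Noncentrality parameter: λ = d / √(1/n₁ + 1/n₂) = 0.65 / √(1/15 + 1/11) = 1.6375
Critical value for a one-sided test at α = 0.05: z_α = 1.645.
Power = Φ(λ − 1.645) = Φ(-0.007) = 0.4970.
Type II error: β = 1 − power = 1 − 0.4970 = 0.5030.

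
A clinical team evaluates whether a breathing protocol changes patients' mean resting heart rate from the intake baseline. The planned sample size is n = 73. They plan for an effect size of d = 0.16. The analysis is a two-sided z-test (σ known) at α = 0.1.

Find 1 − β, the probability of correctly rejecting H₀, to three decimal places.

Power ≈ 0.392

Noncentrality parameter: δ = d·√n = 0.16 × √73 = 1.3670
Two-sided α = 0.1 → critical value z_{0.05} = 1.645.
Power = Φ(δ − 1.645) + Φ(−δ − 1.645) = Φ(-0.278) + Φ(-3.012) = 0.3906 + 0.0013 = 0.3919.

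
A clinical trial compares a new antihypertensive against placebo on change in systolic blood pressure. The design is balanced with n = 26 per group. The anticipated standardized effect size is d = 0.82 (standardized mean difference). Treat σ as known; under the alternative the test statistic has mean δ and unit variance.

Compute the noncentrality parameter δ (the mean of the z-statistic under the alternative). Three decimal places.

δ ≈ 2.957

δ = d·√(n/2) = 0.82 × √(26/2) = 2.9566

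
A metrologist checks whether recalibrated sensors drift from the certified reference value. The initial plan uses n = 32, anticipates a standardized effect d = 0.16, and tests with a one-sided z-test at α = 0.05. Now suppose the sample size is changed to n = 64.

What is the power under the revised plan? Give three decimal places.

With n = 64: δ = d·√n = 0.16 × √64 = 1.2800. Critical value z_{0.05} = 1.645.
Revised power = P(Z > 1.645 − δ) = Φ(-0.365) = 0.3576.

Power ≈ 0.358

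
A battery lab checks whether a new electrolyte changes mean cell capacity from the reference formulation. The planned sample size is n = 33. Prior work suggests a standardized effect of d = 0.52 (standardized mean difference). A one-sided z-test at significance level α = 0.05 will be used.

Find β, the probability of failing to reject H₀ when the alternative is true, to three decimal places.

β ≈ 0.090

Noncentrality parameter: δ = d·√n = 0.52 × √33 = 2.9872
One-sided α = 0.05 → critical value z_{0.05} = 1.645.
Power = Φ(δ − 1.645) = Φ(1.342) = 0.9103.
Type II error: β = 1 − power = 1 − 0.9103 = 0.0897.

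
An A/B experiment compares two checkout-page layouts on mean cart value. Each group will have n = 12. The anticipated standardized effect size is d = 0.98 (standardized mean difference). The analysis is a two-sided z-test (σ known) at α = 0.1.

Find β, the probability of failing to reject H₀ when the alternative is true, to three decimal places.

Noncentrality parameter: δ = d·√(n/2) = 0.98 × √(12/2) = 2.4005
Two-sided α = 0.1 → critical value z_{0.05} = 1.645.
Power = Φ(δ − 1.645) + Φ(−δ − 1.645) = Φ(0.756) + Φ(-4.045) = 0.7751 + 0.0000 = 0.7751.
Type II error: β = 1 − power = 1 − 0.7751 = 0.2249.

β ≈ 0.225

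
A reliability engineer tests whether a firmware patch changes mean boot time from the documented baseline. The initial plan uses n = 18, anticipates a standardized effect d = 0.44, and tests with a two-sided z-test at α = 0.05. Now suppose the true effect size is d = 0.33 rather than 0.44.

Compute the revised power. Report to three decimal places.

Power ≈ 0.288

With d = 0.33: δ = d·√n = 0.33 × √18 = 1.4001. Critical value z_{0.025} = 1.960.
Revised power = Φ(δ − 1.960) + Φ(−δ − 1.960) = Φ(-0.560) + Φ(-3.360) = 0.2878 + 0.0004 = 0.2882.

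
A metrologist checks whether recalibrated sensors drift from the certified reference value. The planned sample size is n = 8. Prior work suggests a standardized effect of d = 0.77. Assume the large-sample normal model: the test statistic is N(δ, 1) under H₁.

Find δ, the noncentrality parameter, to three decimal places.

δ ≈ 2.178

δ = d·√n = 0.77 × √8 = 2.1779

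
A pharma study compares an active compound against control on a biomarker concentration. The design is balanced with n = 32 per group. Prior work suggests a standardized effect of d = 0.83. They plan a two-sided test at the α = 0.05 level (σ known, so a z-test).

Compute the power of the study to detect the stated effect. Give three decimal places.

Power ≈ 0.913

Noncentrality parameter: δ = d·√(n/2) = 0.83 × √(32/2) = 3.3200
Two-sided α = 0.05 → critical value z_{0.025} = 1.960.
Power = Φ(δ − 1.960) + Φ(−δ − 1.960) = Φ(1.360) + Φ(-5.280) = 0.9131 + 0.0000 = 0.9131.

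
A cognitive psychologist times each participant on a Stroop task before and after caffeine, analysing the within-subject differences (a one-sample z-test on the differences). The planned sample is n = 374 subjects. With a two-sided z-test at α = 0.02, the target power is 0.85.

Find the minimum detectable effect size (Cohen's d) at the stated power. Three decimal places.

d ≈ 0.174

Required noncentrality: δ = z_{0.01} + z_{0.15} = 2.326 + 1.036 = 3.363.
(The second rejection-region term Φ(−δ − z_{α/2}) is negligible and dropped.)
δ = d·√n ⇒ d = δ/√n = 3.363/√374 = 0.1739.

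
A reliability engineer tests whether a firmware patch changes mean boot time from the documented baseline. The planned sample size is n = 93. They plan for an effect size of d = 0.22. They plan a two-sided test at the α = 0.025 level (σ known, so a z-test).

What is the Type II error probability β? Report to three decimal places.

β ≈ 0.548

Noncentrality parameter: δ = d·√n = 0.22 × √93 = 2.1216
Two-sided α = 0.025 → critical value z_{0.0125} = 2.241.
Power = Φ(δ − 2.241) + Φ(−δ − 2.241) = Φ(-0.120) + Φ(-4.363) = 0.4523 + 0.0000 = 0.4523.
Type II error: β = 1 − power = 1 − 0.4523 = 0.5477.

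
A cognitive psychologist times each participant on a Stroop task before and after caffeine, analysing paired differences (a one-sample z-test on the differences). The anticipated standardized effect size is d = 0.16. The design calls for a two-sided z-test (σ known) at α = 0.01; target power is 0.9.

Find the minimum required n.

Set Φ(δ − 2.576) = 0.9; then δ − 2.576 = Φ⁻¹(0.9) = 1.282, giving δ = 3.857.
(Ignoring the negligible lower-tail rejection probability gives the usual closed-form inversion.)
δ = d·√n ⇒ n = (δ/d)² = (3.857 / 0.16)² = 581.23.
Round up to the next whole unit.

n = 582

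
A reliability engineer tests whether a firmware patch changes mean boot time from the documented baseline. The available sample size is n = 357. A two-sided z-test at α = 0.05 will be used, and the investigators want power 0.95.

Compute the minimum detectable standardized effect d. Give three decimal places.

d ≈ 0.191

Need Φ(δ − 1.960) = 0.95, so δ = 1.960 + 1.645 = 3.605.
(Lower-tail contribution to power is negligible for δ > 0.)
δ = d·√n ⇒ d = δ/√n = 3.605/√357 = 0.1908.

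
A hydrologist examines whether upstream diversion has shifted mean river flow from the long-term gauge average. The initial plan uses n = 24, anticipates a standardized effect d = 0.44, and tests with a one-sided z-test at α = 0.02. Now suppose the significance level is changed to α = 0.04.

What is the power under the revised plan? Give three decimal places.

Power ≈ 0.657

δ = d·√n = 0.44 × √24 = 2.1556 (unchanged). New critical value: z_{0.04} = 1.751.
Revised power = Φ(δ − 1.751) = Φ(0.405) = 0.6572.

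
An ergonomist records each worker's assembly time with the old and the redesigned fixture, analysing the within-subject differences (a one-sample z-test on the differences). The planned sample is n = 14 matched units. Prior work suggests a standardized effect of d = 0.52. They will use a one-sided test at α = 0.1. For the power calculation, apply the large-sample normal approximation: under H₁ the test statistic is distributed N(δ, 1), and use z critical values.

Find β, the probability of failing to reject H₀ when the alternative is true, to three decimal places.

β ≈ 0.253

Noncentrality parameter: δ = d·√n = 0.52 × √14 = 1.9457
Critical value for a one-sided test at α = 0.1: z_α = 1.282.
Power = Φ(δ − 1.282) = Φ(0.664) = 0.7467.
Type II error: β = 1 − power = 1 − 0.7467 = 0.2533.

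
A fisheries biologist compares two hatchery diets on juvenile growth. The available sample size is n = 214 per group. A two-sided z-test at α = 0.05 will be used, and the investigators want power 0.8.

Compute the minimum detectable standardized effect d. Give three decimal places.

d ≈ 0.271

Need Φ(δ − 1.960) = 0.8, so δ = 1.960 + 0.842 = 2.802.
(The second rejection-region term Φ(−δ − z_{α/2}) is negligible and dropped.)
δ = d·√(n/2) ⇒ d = δ/√(n/2) = 2.802/√(214/2) = 0.2708.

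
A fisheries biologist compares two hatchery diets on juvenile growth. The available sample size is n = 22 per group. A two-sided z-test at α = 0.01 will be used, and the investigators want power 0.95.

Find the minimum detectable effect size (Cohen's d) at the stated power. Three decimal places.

Need Φ(δ − 2.576) = 0.95, so δ = 2.576 + 1.645 = 4.221.
(Lower-tail contribution to power is negligible for δ > 0.)
δ = d·√(n/2) ⇒ d = δ/√(n/2) = 4.221/√(22/2) = 1.2726.

d ≈ 1.273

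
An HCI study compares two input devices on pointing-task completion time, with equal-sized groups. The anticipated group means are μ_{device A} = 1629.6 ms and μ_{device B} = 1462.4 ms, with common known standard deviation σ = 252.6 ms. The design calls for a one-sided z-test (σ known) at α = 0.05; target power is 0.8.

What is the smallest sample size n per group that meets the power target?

n = 29 per group

Standardized effect: d = |μ_{device A} − μ_{device B}| / σ = |1629.6 − 1462.4| / 252.6 = 0.6619
For power 0.8 need Φ(δ − z_{0.05}) = 0.8, so δ = z_{0.05} + z_{0.20} = 1.645 + 0.842 = 2.486.
δ = d·√(n/2) ⇒ n = 2(δ/d)² = 2 × (2.486 / 0.6619)² = 28.22.
Round up to the next whole unit.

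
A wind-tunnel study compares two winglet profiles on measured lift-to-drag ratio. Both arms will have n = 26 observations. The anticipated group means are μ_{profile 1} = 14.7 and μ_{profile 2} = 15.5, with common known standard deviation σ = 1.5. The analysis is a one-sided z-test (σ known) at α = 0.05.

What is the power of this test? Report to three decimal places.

Power ≈ 0.610

Standardized effect: d = |μ_{profile 1} − μ_{profile 2}| / σ = |14.7 − 15.5| / 1.5 = 0.5333
Noncentrality parameter: δ = d·√(n/2) = 0.5333 × √(26/2) = 1.9230
One-sided α = 0.05 → critical value z_{0.05} = 1.645.
Power = P(Z > 1.645 − δ) = Φ(0.278) = 0.6095.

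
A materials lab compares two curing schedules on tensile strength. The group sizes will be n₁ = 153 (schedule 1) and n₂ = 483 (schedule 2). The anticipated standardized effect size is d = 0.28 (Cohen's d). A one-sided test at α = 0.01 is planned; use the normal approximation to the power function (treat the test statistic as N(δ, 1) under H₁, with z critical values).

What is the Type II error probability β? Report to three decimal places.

β ≈ 0.245

Noncentrality parameter: δ = d / √(1/n₁ + 1/n₂) = 0.28 / √(1/153 + 1/483) = 3.0182
One-sided α = 0.01 → critical value z_{0.01} = 2.326.
Power = P(Z > 2.326 − δ) = Φ(0.692) = 0.7555.
Type II error: β = 1 − power = 1 − 0.7555 = 0.2445.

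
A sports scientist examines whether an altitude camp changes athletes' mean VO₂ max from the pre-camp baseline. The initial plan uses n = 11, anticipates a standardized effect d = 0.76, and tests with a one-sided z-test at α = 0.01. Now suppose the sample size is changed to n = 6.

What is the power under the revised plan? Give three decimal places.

Power ≈ 0.321

With n = 6: δ = d·√n = 0.76 × √6 = 1.8616. Critical value z_{0.01} = 2.326.
Revised power = P(Z > 2.326 − δ) = Φ(-0.465) = 0.3211.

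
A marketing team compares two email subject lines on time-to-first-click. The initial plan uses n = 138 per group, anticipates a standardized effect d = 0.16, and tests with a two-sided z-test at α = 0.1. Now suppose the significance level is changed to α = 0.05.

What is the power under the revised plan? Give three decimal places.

δ = d·√(n/2) = 0.16 × √(138/2) = 1.3291 (unchanged). New critical value: z_{0.025} = 1.960.
Revised power = Φ(δ − 1.960) + Φ(−δ − 1.960) = Φ(-0.631) + Φ(-3.289) = 0.2641 + 0.0005 = 0.2646.

Power ≈ 0.265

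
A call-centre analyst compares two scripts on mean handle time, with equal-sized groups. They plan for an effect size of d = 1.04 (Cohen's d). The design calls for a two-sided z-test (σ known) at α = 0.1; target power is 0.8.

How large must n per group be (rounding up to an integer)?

Set Φ(δ − 1.645) = 0.8; then δ − 1.645 = Φ⁻¹(0.8) = 0.842, giving δ = 2.486.
(Ignoring the negligible lower-tail rejection probability gives the usual closed-form inversion.)
δ = d·√(n/2) ⇒ n = 2(δ/d)² = 2 × (2.486 / 1.04)² = 11.43.
Round up to the next whole unit.

n = 12 per group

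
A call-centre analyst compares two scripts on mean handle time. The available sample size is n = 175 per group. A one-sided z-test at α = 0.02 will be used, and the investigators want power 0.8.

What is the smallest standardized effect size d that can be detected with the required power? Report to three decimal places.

Required noncentrality: δ = z_{0.02} + z_{0.20} = 2.054 + 0.842 = 2.895.
δ = d·√(n/2) ⇒ d = δ/√(n/2) = 2.895/√(175/2) = 0.3095.

d ≈ 0.310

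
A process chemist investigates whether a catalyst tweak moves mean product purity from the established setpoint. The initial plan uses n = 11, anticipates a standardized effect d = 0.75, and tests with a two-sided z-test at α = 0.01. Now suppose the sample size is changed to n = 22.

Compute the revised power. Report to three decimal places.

With n = 22: δ = d·√n = 0.75 × √22 = 3.5178. Critical value z_{0.005} = 2.576.
Revised power = Φ(δ − 2.576) + Φ(−δ − 2.576) = Φ(0.942) + Φ(-6.094) = 0.8269 + 0.0000 = 0.8269.

Power ≈ 0.827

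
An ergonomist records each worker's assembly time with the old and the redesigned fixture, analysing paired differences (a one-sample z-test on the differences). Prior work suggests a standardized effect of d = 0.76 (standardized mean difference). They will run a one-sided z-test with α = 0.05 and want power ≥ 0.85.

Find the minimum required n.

For power 0.85 need Φ(δ − z_{0.05}) = 0.85, so δ = z_{0.05} + z_{0.15} = 1.645 + 1.036 = 2.681.
δ = d·√n ⇒ n = (δ/d)² = (2.681 / 0.76)² = 12.45.
Rounding up, n = 13.

n = 13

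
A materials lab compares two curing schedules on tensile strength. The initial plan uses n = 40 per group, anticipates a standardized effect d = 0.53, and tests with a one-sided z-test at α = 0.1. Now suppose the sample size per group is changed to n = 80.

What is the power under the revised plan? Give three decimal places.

With n = 80 per group: δ = d·√(n/2) = 0.53 × √(80/2) = 3.3520. Critical value z_{0.1} = 1.282.
Revised power = Φ(δ − 1.282) = Φ(2.070) = 0.9808.

Power ≈ 0.981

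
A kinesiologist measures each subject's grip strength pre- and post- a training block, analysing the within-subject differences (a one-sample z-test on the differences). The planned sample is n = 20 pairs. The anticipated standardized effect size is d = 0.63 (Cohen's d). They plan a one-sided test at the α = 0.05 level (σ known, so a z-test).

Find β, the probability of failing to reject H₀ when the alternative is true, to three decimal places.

Noncentrality parameter: δ = d·√n = 0.63 × √20 = 2.8174
Critical value for a one-sided test at α = 0.05: z_α = 1.645.
Power = P(Z > 1.645 − δ) = Φ(1.173) = 0.8795.
Type II error: β = 1 − power = 1 − 0.8795 = 0.1205.

β ≈ 0.120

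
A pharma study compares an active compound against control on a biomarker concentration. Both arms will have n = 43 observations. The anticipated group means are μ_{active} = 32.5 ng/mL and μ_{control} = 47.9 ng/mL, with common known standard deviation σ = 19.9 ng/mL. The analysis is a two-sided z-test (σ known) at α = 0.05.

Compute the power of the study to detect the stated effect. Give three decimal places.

Power ≈ 0.948

Standardized effect: d = |μ_{active} − μ_{control}| / σ = |32.5 − 47.9| / 19.9 = 0.7739
Noncentrality parameter: δ = d·√(n/2) = 0.7739 × √(43/2) = 3.5883
Critical value for a two-sided test at α = 0.05: z_{α/2} = 1.960.
Power = Φ(δ − 1.960) + Φ(−δ − 1.960) = Φ(1.628) + Φ(-5.548) = 0.9483 + 0.0000 = 0.9483.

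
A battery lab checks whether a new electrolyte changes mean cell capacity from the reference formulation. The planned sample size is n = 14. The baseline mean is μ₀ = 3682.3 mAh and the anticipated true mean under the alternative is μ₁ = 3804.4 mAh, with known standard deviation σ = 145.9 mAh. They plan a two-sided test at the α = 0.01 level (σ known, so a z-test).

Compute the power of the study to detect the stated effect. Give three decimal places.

Power ≈ 0.711

Standardized effect: d = |μ₁ − μ₀| / σ = |3804.4 − 3682.3| / 145.9 = 0.8369
Noncentrality parameter: λ = d·√n = 0.8369 × √14 = 3.1313
Two-sided α = 0.01 → critical value z_{0.005} = 2.576.
Power = Φ(λ − 2.576) + Φ(−λ − 2.576) = Φ(0.555) + Φ(-5.707) = 0.7107 + 0.0000 = 0.7107.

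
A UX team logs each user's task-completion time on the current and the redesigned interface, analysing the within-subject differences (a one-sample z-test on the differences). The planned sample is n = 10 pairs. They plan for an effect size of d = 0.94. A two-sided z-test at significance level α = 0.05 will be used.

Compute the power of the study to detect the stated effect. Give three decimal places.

Power ≈ 0.844

Noncentrality parameter: δ = d·√n = 0.94 × √10 = 2.9725
Two-sided α = 0.05 → critical value z_{0.025} = 1.960.
Power = Φ(δ − 1.960) + Φ(−δ − 1.960) = Φ(1.013) + Φ(-4.933) = 0.8444 + 0.0000 = 0.8444.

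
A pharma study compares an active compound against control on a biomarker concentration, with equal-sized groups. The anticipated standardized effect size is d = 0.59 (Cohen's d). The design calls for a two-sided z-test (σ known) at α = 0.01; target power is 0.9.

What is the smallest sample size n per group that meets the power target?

n = 86 per group

Set Φ(δ − 2.576) = 0.9; then δ − 2.576 = Φ⁻¹(0.9) = 1.282, giving δ = 3.857.
(The Φ(−δ − z_{α/2}) term is vanishingly small for δ > 0 and is dropped in the standard sample-size formula.)
δ = d·√(n/2) ⇒ n = 2(δ/d)² = 2 × (3.857 / 0.59)² = 85.49.
Rounding up, n = 86 per group.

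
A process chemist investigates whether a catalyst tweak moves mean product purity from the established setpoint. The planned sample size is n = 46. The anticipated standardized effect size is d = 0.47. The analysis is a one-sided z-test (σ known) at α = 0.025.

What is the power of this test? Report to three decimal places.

Noncentrality parameter: λ = d·√n = 0.47 × √46 = 3.1877
Critical value for a one-sided test at α = 0.025: z_α = 1.960.
Power = Φ(λ − 1.960) = Φ(1.228) = 0.8902.

Power ≈ 0.890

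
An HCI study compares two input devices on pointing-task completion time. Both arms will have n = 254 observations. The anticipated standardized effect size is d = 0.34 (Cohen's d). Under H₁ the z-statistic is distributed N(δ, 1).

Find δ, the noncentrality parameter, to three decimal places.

δ ≈ 3.832

δ = d·√(n/2) = 0.34 × √(254/2) = 3.8316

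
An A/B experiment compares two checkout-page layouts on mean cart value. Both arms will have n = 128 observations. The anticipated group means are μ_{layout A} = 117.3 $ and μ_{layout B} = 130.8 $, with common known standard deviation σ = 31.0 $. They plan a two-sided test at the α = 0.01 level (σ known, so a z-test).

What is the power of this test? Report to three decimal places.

Standardized effect: d = |μ_{layout A} − μ_{layout B}| / σ = |117.3 − 130.8| / 31.0 = 0.4355
Noncentrality parameter: δ = d·√(n/2) = 0.4355 × √(128/2) = 3.4839
Critical value for a two-sided test at α = 0.01: z_{α/2} = 2.576.
Power = Φ(δ − 2.576) + Φ(−δ − 2.576) = Φ(0.908) + Φ(-6.060) = 0.8181 + 0.0000 = 0.8181.

Power ≈ 0.818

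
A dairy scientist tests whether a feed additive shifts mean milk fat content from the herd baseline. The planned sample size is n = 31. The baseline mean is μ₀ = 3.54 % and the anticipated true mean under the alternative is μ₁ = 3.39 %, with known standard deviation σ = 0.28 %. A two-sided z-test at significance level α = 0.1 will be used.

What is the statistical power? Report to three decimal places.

Standardized effect: d = |μ₁ − μ₀| / σ = |3.39 − 3.54| / 0.28 = 0.5357
Noncentrality parameter: δ = d·√n = 0.5357 × √31 = 2.9827
Two-sided α = 0.1 → critical value z_{0.05} = 1.645.
Power = Φ(δ − 1.645) + Φ(−δ − 1.645) = Φ(1.338) + Φ(-4.628) = 0.9095 + 0.0000 = 0.9095.

Power ≈ 0.910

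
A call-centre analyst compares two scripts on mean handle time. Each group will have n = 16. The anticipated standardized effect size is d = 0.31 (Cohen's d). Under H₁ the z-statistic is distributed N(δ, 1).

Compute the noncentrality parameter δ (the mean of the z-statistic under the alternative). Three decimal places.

δ ≈ 0.877

The noncentrality parameter scales effect size by the design's sample-size factor: δ = d·√(n/2) = 0.31 × √(16/2) = 0.8768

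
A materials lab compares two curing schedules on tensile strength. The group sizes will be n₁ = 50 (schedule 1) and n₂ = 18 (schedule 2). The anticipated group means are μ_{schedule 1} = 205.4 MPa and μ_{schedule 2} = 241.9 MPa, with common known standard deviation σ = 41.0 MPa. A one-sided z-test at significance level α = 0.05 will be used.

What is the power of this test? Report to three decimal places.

Power ≈ 0.945

Standardized effect: d = |μ_{schedule 1} − μ_{schedule 2}| / σ = |205.4 − 241.9| / 41.0 = 0.8902
Noncentrality parameter: δ = d / √(1/n₁ + 1/n₂) = 0.8902 / √(1/50 + 1/18) = 3.2387
One-sided α = 0.05 → critical value z_{0.05} = 1.645.
Power = P(Z > 1.645 − δ) = Φ(1.594) = 0.9445.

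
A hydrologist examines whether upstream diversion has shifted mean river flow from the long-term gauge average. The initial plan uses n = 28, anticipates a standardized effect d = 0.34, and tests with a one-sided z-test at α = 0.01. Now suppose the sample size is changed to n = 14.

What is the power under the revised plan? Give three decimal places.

Power ≈ 0.146

With n = 14: δ = d·√n = 0.34 × √14 = 1.2722. Critical value z_{0.01} = 2.326.
Revised power = P(Z > 2.326 − δ) = Φ(-1.054) = 0.1459.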